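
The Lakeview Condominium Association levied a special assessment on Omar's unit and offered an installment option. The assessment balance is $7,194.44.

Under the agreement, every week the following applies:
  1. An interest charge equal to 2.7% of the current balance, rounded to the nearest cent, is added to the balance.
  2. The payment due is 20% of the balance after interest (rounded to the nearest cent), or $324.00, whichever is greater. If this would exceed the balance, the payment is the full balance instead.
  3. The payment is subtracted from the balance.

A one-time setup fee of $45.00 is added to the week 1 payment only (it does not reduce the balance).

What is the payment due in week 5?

# | Opening | Interest | Payment | Fee | End bal
1 | $7,194.44 | $194.25 | $1,477.74 | $45.00 | $5,910.95
2 | $5,910.95 | $159.60 | $1,214.11 | — | $4,856.44
3 | $4,856.44 | $131.12 | $997.51 | — | $3,990.05
4 | $3,990.05 | $107.73 | $819.56 | — | $3,278.22
5 | $3,278.22 | $88.51 | $673.35 | — | $2,693.38

$673.35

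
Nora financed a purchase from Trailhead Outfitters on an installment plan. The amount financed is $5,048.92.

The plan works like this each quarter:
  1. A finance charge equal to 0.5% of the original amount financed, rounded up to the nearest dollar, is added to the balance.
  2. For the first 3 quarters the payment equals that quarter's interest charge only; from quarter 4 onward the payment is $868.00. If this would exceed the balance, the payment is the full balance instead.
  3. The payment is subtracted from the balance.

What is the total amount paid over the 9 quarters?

Quarter 1: opening $5,048.92; interest $26.00 → $5,074.92; payment $26.00; balance $5,048.92
Quarter 2: opening $5,048.92; interest $26.00 → $5,074.92; payment $26.00; balance $5,048.92
Quarter 3: opening $5,048.92; interest $26.00 → $5,074.92; payment $26.00; balance $5,048.92
Quarter 4: opening $5,048.92; interest $26.00 → $5,074.92; payment $868.00; balance $4,206.92
Quarter 5: opening $4,206.92; interest $26.00 → $4,232.92; payment $868.00; balance $3,364.92
Quarter 6: opening $3,364.92; interest $26.00 → $3,390.92; payment $868.00; balance $2,522.92
Quarter 7: opening $2,522.92; interest $26.00 → $2,548.92; payment $868.00; balance $1,680.92
Quarter 8: opening $1,680.92; interest $26.00 → $1,706.92; payment $868.00; balance $838.92
Quarter 9: opening $838.92; interest $26.00 → $864.92; payment $864.92; balance $0.00
Total paid: $5,282.92

$5,282.92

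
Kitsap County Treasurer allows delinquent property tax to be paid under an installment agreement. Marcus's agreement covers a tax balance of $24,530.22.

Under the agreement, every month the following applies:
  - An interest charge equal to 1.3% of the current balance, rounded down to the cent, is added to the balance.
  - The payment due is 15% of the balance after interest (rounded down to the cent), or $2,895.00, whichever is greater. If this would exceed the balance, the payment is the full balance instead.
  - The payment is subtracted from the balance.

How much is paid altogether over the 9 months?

Month 1: $24,530.22 +$318.89 interest = $24,849.11; pay $3,727.36 → $21,121.75
Month 2: $21,121.75 +$274.58 interest = $21,396.33; pay $3,209.44 → $18,186.89
Month 3: $18,186.89 +$236.42 interest = $18,423.31; pay $2,895.00 → $15,528.31
Month 4: $15,528.31 +$201.86 interest = $15,730.17; pay $2,895.00 → $12,835.17
Month 5: $12,835.17 +$166.85 interest = $13,002.02; pay $2,895.00 → $10,107.02
Month 6: $10,107.02 +$131.39 interest = $10,238.41; pay $2,895.00 → $7,343.41
Month 7: $7,343.41 +$95.46 interest = $7,438.87; pay $2,895.00 → $4,543.87
Month 8: $4,543.87 +$59.07 interest = $4,602.94; pay $2,895.00 → $1,707.94
Month 9: $1,707.94 +$22.20 interest = $1,730.14; pay $1,730.14 → $0.00
Total paid: $26,036.94

$26,036.94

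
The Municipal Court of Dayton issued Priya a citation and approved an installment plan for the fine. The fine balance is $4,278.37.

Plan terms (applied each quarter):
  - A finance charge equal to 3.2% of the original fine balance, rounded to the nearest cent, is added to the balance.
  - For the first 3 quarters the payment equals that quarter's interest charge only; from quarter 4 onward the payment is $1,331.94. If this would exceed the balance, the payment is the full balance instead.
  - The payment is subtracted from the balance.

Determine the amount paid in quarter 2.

$136.91

# | Opening | Interest | Payment | End bal
1 | $4,278.37 | $136.91 | $136.91 | $4,278.37
2 | $4,278.37 | $136.91 | $136.91 | $4,278.37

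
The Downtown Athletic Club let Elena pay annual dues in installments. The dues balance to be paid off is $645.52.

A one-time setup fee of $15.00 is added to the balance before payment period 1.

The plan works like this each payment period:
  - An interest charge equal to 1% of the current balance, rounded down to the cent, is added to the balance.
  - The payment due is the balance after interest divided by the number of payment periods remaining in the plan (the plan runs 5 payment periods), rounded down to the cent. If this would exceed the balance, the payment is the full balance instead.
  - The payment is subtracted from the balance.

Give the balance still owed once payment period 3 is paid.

$272.22

Payment period 1: $660.52 +$6.60 interest = $667.12; pay $133.42 → $533.70
Payment period 2: $533.70 +$5.33 interest = $539.03; pay $134.75 → $404.28
Payment period 3: $404.28 +$4.04 interest = $408.32; pay $136.10 → $272.22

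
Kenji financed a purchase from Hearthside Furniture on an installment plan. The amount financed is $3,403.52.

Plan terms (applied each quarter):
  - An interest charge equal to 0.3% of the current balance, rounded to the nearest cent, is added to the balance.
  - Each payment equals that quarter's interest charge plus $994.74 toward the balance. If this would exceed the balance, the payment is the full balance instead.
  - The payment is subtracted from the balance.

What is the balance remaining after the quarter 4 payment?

Quarter 1: opening $3,403.52; interest $10.21 → $3,413.73; payment $1,004.95; balance $2,408.78
Quarter 2: opening $2,408.78; interest $7.23 → $2,416.01; payment $1,001.97; balance $1,414.04
Quarter 3: opening $1,414.04; interest $4.24 → $1,418.28; payment $998.98; balance $419.30
Quarter 4: opening $419.30; interest $1.26 → $420.56; payment $420.56; balance $0.00

$0.00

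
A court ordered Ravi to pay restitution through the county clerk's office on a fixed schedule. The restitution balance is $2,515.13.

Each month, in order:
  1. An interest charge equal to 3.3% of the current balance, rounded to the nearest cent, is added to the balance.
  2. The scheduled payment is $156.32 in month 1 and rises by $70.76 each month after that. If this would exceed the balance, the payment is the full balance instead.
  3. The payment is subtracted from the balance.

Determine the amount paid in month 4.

$368.60

Month 1: $2,515.13 +$83.00 interest = $2,598.13; pay $156.32 → $2,441.81
Month 2: $2,441.81 +$80.58 interest = $2,522.39; pay $227.08 → $2,295.31
Month 3: $2,295.31 +$75.75 interest = $2,371.06; pay $297.84 → $2,073.22
Month 4: $2,073.22 +$68.42 interest = $2,141.64; pay $368.60 → $1,773.04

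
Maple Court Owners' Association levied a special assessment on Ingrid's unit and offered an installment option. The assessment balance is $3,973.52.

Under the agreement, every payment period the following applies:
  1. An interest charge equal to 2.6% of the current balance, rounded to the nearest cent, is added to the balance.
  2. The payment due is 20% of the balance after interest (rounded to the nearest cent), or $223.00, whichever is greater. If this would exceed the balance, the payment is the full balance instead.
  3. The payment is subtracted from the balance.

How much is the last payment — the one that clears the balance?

$182.39

Payment period 1: $3,973.52 +$103.31 interest = $4,076.83; pay $815.37 → $3,261.46
Payment period 2: $3,261.46 +$84.80 interest = $3,346.26; pay $669.25 → $2,677.01
Payment period 3: $2,677.01 +$69.60 interest = $2,746.61; pay $549.32 → $2,197.29
Payment period 4: $2,197.29 +$57.13 interest = $2,254.42; pay $450.88 → $1,803.54
Payment period 5: $1,803.54 +$46.89 interest = $1,850.43; pay $370.09 → $1,480.34
Payment period 6: $1,480.34 +$38.49 interest = $1,518.83; pay $303.77 → $1,215.06
Payment period 7: $1,215.06 +$31.59 interest = $1,246.65; pay $249.33 → $997.32
Payment period 8: $997.32 +$25.93 interest = $1,023.25; pay $223.00 → $800.25
Payment period 9: $800.25 +$20.81 interest = $821.06; pay $223.00 → $598.06
Payment period 10: $598.06 +$15.55 interest = $613.61; pay $223.00 → $390.61
Payment period 11: $390.61 +$10.16 interest = $400.77; pay $223.00 → $177.77
Payment period 12: $177.77 +$4.62 interest = $182.39; pay $182.39 → $0.00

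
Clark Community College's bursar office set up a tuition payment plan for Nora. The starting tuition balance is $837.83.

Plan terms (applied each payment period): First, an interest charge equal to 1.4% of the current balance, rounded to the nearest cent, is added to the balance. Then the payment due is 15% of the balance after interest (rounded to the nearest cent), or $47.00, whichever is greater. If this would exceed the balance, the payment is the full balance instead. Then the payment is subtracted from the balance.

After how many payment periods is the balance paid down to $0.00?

14

# | Opening | Interest | Payment | End bal
1 | $837.83 | $11.73 | $127.43 | $722.13
2 | $722.13 | $10.11 | $109.84 | $622.40
3 | $622.40 | $8.71 | $94.67 | $536.44
4 | $536.44 | $7.51 | $81.59 | $462.36
5 | $462.36 | $6.47 | $70.32 | $398.51
6 | $398.51 | $5.58 | $60.61 | $343.48
7 | $343.48 | $4.81 | $52.24 | $296.05
8 | $296.05 | $4.14 | $47.00 | $253.19
9 | $253.19 | $3.54 | $47.00 | $209.73
10 | $209.73 | $2.94 | $47.00 | $165.67
11 | $165.67 | $2.32 | $47.00 | $120.99
12 | $120.99 | $1.69 | $47.00 | $75.68
13 | $75.68 | $1.06 | $47.00 | $29.74
14 | $29.74 | $0.42 | $30.16 | $0.00
Balance reaches $0.00 in payment period 14.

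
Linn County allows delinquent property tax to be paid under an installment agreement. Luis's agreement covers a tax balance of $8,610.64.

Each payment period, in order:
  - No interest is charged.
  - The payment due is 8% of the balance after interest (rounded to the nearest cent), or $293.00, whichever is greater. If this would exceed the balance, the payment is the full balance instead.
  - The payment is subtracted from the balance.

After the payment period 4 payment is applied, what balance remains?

$6,168.61

# | Opening | Payment | End bal
1 | $8,610.64 | $688.85 | $7,921.79
2 | $7,921.79 | $633.74 | $7,288.05
3 | $7,288.05 | $583.04 | $6,705.01
4 | $6,705.01 | $536.40 | $6,168.61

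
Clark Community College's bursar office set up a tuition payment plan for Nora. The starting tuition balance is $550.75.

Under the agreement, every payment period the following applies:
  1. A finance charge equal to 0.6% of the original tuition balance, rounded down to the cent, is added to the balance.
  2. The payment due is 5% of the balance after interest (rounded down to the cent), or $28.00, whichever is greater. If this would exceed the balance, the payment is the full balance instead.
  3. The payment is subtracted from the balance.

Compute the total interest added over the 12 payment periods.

Payment period 1: $550.75 +$3.30 interest = $554.05; pay $28.00 → $526.05
Payment period 2: $526.05 +$3.30 interest = $529.35; pay $28.00 → $501.35
Payment period 3: $501.35 +$3.30 interest = $504.65; pay $28.00 → $476.65
Payment period 4: $476.65 +$3.30 interest = $479.95; pay $28.00 → $451.95
Payment period 5: $451.95 +$3.30 interest = $455.25; pay $28.00 → $427.25
Payment period 6: $427.25 +$3.30 interest = $430.55; pay $28.00 → $402.55
Payment period 7: $402.55 +$3.30 interest = $405.85; pay $28.00 → $377.85
Payment period 8: $377.85 +$3.30 interest = $381.15; pay $28.00 → $353.15
Payment period 9: $353.15 +$3.30 interest = $356.45; pay $28.00 → $328.45
Payment period 10: $328.45 +$3.30 interest = $331.75; pay $28.00 → $303.75
Payment period 11: $303.75 +$3.30 interest = $307.05; pay $28.00 → $279.05
Payment period 12: $279.05 +$3.30 interest = $282.35; pay $28.00 → $254.35
Total interest: $3.30 + $3.30 + $3.30 + $3.30 + $3.30 + $3.30 + $3.30 + $3.30 + $3.30 + $3.30 + $3.30 + $3.30 = $39.60

$39.60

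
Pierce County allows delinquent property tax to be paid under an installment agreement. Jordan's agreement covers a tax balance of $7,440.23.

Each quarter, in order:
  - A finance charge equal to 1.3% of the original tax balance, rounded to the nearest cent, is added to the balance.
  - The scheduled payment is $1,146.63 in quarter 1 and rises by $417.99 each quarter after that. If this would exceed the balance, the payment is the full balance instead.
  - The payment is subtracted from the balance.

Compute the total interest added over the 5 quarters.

Quarter 1: opening $7,440.23; interest $96.72 → $7,536.95; payment $1,146.63; balance $6,390.32
Quarter 2: opening $6,390.32; interest $96.72 → $6,487.04; payment $1,564.62; balance $4,922.42
Quarter 3: opening $4,922.42; interest $96.72 → $5,019.14; payment $1,982.61; balance $3,036.53
Quarter 4: opening $3,036.53; interest $96.72 → $3,133.25; payment $2,400.60; balance $732.65
Quarter 5: opening $732.65; interest $96.72 → $829.37; payment $829.37; balance $0.00
Total interest: $96.72 + $96.72 + $96.72 + $96.72 + $96.72 = $483.60

$483.60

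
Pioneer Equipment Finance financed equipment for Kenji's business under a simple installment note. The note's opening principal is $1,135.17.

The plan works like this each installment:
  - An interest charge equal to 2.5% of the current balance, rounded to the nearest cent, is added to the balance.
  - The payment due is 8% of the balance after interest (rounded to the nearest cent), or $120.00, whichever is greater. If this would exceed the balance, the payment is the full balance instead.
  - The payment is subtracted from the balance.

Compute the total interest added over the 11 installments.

$176.26

Installment 1: opening $1,135.17; interest $28.38 → $1,163.55; payment $120.00; balance $1,043.55
Installment 2: opening $1,043.55; interest $26.09 → $1,069.64; payment $120.00; balance $949.64
Installment 3: opening $949.64; interest $23.74 → $973.38; payment $120.00; balance $853.38
Installment 4: opening $853.38; interest $21.33 → $874.71; payment $120.00; balance $754.71
Installment 5: opening $754.71; interest $18.87 → $773.58; payment $120.00; balance $653.58
Installment 6: opening $653.58; interest $16.34 → $669.92; payment $120.00; balance $549.92
Installment 7: opening $549.92; interest $13.75 → $563.67; payment $120.00; balance $443.67
Installment 8: opening $443.67; interest $11.09 → $454.76; payment $120.00; balance $334.76
Installment 9: opening $334.76; interest $8.37 → $343.13; payment $120.00; balance $223.13
Installment 10: opening $223.13; interest $5.58 → $228.71; payment $120.00; balance $108.71
Installment 11: opening $108.71; interest $2.72 → $111.43; payment $111.43; balance $0.00
Total interest: $28.38 + $26.09 + $23.74 + $21.33 + $18.87 + $16.34 + $13.75 + $11.09 + $8.37 + $5.58 + $2.72 = $176.26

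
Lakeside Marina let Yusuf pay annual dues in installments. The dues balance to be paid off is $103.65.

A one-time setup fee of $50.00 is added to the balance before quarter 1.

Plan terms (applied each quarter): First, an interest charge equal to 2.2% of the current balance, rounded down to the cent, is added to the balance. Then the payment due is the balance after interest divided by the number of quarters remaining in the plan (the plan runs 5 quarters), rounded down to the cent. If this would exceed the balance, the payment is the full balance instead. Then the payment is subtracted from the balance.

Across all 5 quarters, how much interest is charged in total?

# | Opening | Interest | Payment | End bal
1 | $153.65 | $3.38 | $31.40 | $125.63
2 | $125.63 | $2.76 | $32.09 | $96.30
3 | $96.30 | $2.11 | $32.80 | $65.61
4 | $65.61 | $1.44 | $33.52 | $33.53
5 | $33.53 | $0.73 | $34.26 | $0.00
Total interest: $3.38 + $2.76 + $2.11 + $1.44 + $0.73 = $10.42

$10.42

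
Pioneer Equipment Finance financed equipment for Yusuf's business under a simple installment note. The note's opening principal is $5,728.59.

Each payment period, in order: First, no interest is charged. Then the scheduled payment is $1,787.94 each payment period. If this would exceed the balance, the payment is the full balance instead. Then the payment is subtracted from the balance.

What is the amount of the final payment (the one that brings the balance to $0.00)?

# | Opening | Payment | End bal
1 | $5,728.59 | $1,787.94 | $3,940.65
2 | $3,940.65 | $1,787.94 | $2,152.71
3 | $2,152.71 | $1,787.94 | $364.77
4 | $364.77 | $364.77 | $0.00

$364.77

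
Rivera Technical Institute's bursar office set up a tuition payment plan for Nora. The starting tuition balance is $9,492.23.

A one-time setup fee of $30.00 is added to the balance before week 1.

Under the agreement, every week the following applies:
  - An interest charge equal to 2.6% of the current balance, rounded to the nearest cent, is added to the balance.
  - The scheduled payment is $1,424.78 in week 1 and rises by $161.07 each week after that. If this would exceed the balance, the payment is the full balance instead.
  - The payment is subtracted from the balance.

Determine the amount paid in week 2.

Week 1: $9,522.23 +$247.58 interest = $9,769.81; pay $1,424.78 → $8,345.03
Week 2: $8,345.03 +$216.97 interest = $8,562.00; pay $1,585.85 → $6,976.15

$1,585.85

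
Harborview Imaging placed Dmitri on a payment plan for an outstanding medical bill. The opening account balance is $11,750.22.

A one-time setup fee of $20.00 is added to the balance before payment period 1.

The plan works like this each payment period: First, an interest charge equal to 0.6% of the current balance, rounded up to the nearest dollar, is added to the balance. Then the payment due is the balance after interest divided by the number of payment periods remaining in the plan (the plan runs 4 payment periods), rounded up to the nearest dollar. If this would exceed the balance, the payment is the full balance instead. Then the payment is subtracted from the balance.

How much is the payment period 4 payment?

Payment period 1: opening $11,770.22; interest $71.00 → $11,841.22; payment $2,961.00; balance $8,880.22
Payment period 2: opening $8,880.22; interest $54.00 → $8,934.22; payment $2,979.00; balance $5,955.22
Payment period 3: opening $5,955.22; interest $36.00 → $5,991.22; payment $2,996.00; balance $2,995.22
Payment period 4: opening $2,995.22; interest $18.00 → $3,013.22; payment $3,013.22; balance $0.00

$3,013.22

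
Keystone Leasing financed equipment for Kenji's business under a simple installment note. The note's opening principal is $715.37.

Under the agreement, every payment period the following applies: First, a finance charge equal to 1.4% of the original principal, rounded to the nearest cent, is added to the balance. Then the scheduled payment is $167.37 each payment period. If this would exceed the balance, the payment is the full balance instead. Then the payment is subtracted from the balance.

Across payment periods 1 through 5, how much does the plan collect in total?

Payment period 1: $715.37 +$10.02 interest = $725.39; pay $167.37 → $558.02
Payment period 2: $558.02 +$10.02 interest = $568.04; pay $167.37 → $400.67
Payment period 3: $400.67 +$10.02 interest = $410.69; pay $167.37 → $243.32
Payment period 4: $243.32 +$10.02 interest = $253.34; pay $167.37 → $85.97
Payment period 5: $85.97 +$10.02 interest = $95.99; pay $95.99 → $0.00
Total paid: $765.47

$765.47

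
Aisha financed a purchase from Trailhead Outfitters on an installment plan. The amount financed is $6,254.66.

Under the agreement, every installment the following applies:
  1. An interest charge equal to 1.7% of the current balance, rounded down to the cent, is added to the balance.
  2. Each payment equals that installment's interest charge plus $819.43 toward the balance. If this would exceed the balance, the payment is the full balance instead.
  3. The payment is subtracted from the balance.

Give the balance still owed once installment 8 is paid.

Installment 1: opening $6,254.66; interest $106.32 → $6,360.98; payment $925.75; balance $5,435.23
Installment 2: opening $5,435.23; interest $92.39 → $5,527.62; payment $911.82; balance $4,615.80
Installment 3: opening $4,615.80; interest $78.46 → $4,694.26; payment $897.89; balance $3,796.37
Installment 4: opening $3,796.37; interest $64.53 → $3,860.90; payment $883.96; balance $2,976.94
Installment 5: opening $2,976.94; interest $50.60 → $3,027.54; payment $870.03; balance $2,157.51
Installment 6: opening $2,157.51; interest $36.67 → $2,194.18; payment $856.10; balance $1,338.08
Installment 7: opening $1,338.08; interest $22.74 → $1,360.82; payment $842.17; balance $518.65
Installment 8: opening $518.65; interest $8.81 → $527.46; payment $527.46; balance $0.00

$0.00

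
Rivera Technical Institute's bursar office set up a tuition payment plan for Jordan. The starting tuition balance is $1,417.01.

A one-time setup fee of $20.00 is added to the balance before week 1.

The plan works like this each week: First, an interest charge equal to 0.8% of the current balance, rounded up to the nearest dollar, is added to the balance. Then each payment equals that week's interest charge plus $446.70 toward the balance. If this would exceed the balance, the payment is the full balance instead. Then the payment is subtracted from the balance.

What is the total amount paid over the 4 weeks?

Week 1: $1,437.01 +$12.00 interest = $1,449.01; pay $458.70 → $990.31
Week 2: $990.31 +$8.00 interest = $998.31; pay $454.70 → $543.61
Week 3: $543.61 +$5.00 interest = $548.61; pay $451.70 → $96.91
Week 4: $96.91 +$1.00 interest = $97.91; pay $97.91 → $0.00
Total paid: $1,463.01

$1,463.01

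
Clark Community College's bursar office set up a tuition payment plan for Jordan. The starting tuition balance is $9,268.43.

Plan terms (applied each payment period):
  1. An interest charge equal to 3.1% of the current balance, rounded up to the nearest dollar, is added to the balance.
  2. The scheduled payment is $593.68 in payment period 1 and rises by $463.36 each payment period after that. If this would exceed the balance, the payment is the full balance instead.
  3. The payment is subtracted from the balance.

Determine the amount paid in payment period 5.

Payment period 1: $9,268.43 +$288.00 interest = $9,556.43; pay $593.68 → $8,962.75
Payment period 2: $8,962.75 +$278.00 interest = $9,240.75; pay $1,057.04 → $8,183.71
Payment period 3: $8,183.71 +$254.00 interest = $8,437.71; pay $1,520.40 → $6,917.31
Payment period 4: $6,917.31 +$215.00 interest = $7,132.31; pay $1,983.76 → $5,148.55
Payment period 5: $5,148.55 +$160.00 interest = $5,308.55; pay $2,447.12 → $2,861.43

$2,447.12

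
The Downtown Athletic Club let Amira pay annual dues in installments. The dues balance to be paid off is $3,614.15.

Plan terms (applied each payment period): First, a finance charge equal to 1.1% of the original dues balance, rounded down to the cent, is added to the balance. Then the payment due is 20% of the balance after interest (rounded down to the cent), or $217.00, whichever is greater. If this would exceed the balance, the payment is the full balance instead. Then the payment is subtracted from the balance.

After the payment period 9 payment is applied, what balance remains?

$529.11

Payment period 1: opening $3,614.15; interest $39.75 → $3,653.90; payment $730.78; balance $2,923.12
Payment period 2: opening $2,923.12; interest $39.75 → $2,962.87; payment $592.57; balance $2,370.30
Payment period 3: opening $2,370.30; interest $39.75 → $2,410.05; payment $482.01; balance $1,928.04
Payment period 4: opening $1,928.04; interest $39.75 → $1,967.79; payment $393.55; balance $1,574.24
Payment period 5: opening $1,574.24; interest $39.75 → $1,613.99; payment $322.79; balance $1,291.20
Payment period 6: opening $1,291.20; interest $39.75 → $1,330.95; payment $266.19; balance $1,064.76
Payment period 7: opening $1,064.76; interest $39.75 → $1,104.51; payment $220.90; balance $883.61
Payment period 8: opening $883.61; interest $39.75 → $923.36; payment $217.00; balance $706.36
Payment period 9: opening $706.36; interest $39.75 → $746.11; payment $217.00; balance $529.11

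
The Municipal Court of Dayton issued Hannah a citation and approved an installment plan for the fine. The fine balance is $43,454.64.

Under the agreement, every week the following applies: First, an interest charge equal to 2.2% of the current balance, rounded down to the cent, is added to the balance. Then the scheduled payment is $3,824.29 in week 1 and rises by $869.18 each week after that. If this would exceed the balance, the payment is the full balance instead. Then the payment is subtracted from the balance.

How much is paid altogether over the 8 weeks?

$48,155.02

# | Opening | Interest | Payment | End bal
1 | $43,454.64 | $956.00 | $3,824.29 | $40,586.35
2 | $40,586.35 | $892.89 | $4,693.47 | $36,785.77
3 | $36,785.77 | $809.28 | $5,562.65 | $32,032.40
4 | $32,032.40 | $704.71 | $6,431.83 | $26,305.28
5 | $26,305.28 | $578.71 | $7,301.01 | $19,582.98
6 | $19,582.98 | $430.82 | $8,170.19 | $11,843.61
7 | $11,843.61 | $260.55 | $9,039.37 | $3,064.79
8 | $3,064.79 | $67.42 | $3,132.21 | $0.00
Total paid: $48,155.02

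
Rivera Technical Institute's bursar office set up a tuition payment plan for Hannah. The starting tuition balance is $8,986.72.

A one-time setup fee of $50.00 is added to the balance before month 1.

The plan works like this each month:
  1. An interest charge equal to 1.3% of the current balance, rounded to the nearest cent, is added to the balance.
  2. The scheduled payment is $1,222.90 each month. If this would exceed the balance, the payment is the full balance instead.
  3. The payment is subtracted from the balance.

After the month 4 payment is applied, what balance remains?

$4,528.06

Month 1: $9,036.72 +$117.48 interest = $9,154.20; pay $1,222.90 → $7,931.30
Month 2: $7,931.30 +$103.11 interest = $8,034.41; pay $1,222.90 → $6,811.51
Month 3: $6,811.51 +$88.55 interest = $6,900.06; pay $1,222.90 → $5,677.16
Month 4: $5,677.16 +$73.80 interest = $5,750.96; pay $1,222.90 → $4,528.06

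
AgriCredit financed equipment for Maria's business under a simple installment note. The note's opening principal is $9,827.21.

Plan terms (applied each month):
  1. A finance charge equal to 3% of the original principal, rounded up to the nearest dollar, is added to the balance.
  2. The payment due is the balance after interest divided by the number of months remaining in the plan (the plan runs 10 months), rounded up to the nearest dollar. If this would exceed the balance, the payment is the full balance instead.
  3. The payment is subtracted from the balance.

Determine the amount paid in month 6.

$1,232.00

Month 1: $9,827.21 +$295.00 interest = $10,122.21; pay $1,013.00 → $9,109.21
Month 2: $9,109.21 +$295.00 interest = $9,404.21; pay $1,045.00 → $8,359.21
Month 3: $8,359.21 +$295.00 interest = $8,654.21; pay $1,082.00 → $7,572.21
Month 4: $7,572.21 +$295.00 interest = $7,867.21; pay $1,124.00 → $6,743.21
Month 5: $6,743.21 +$295.00 interest = $7,038.21; pay $1,174.00 → $5,864.21
Month 6: $5,864.21 +$295.00 interest = $6,159.21; pay $1,232.00 → $4,927.21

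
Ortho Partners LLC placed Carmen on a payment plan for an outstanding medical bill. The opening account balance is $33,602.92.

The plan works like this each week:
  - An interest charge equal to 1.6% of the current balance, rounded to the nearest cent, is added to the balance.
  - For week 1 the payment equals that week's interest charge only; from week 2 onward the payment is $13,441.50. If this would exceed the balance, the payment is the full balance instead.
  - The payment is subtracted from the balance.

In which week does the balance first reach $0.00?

Week 1: $33,602.92 +$537.65 interest = $34,140.57; pay $537.65 → $33,602.92
Week 2: $33,602.92 +$537.65 interest = $34,140.57; pay $13,441.50 → $20,699.07
Week 3: $20,699.07 +$331.19 interest = $21,030.26; pay $13,441.50 → $7,588.76
Week 4: $7,588.76 +$121.42 interest = $7,710.18; pay $7,710.18 → $0.00
Balance reaches $0.00 in week 4.

4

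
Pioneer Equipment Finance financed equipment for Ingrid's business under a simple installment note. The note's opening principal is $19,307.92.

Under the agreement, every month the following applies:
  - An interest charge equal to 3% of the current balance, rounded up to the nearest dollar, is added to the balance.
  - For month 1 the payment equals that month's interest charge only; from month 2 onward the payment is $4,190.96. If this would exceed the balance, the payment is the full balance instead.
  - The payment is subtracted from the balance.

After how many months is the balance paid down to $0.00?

Month 1: $19,307.92 +$580.00 interest = $19,887.92; pay $580.00 → $19,307.92
Month 2: $19,307.92 +$580.00 interest = $19,887.92; pay $4,190.96 → $15,696.96
Month 3: $15,696.96 +$471.00 interest = $16,167.96; pay $4,190.96 → $11,977.00
Month 4: $11,977.00 +$360.00 interest = $12,337.00; pay $4,190.96 → $8,146.04
Month 5: $8,146.04 +$245.00 interest = $8,391.04; pay $4,190.96 → $4,200.08
Month 6: $4,200.08 +$127.00 interest = $4,327.08; pay $4,190.96 → $136.12
Month 7: $136.12 +$5.00 interest = $141.12; pay $141.12 → $0.00
Balance reaches $0.00 in month 7.

7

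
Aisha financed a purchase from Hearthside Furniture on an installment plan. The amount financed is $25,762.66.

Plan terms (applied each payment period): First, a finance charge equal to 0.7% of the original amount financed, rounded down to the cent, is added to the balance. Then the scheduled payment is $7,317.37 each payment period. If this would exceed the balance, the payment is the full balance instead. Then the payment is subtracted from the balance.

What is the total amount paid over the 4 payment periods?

Payment period 1: opening $25,762.66; interest $180.33 → $25,942.99; payment $7,317.37; balance $18,625.62
Payment period 2: opening $18,625.62; interest $180.33 → $18,805.95; payment $7,317.37; balance $11,488.58
Payment period 3: opening $11,488.58; interest $180.33 → $11,668.91; payment $7,317.37; balance $4,351.54
Payment period 4: opening $4,351.54; interest $180.33 → $4,531.87; payment $4,531.87; balance $0.00
Total paid: $26,483.98

$26,483.98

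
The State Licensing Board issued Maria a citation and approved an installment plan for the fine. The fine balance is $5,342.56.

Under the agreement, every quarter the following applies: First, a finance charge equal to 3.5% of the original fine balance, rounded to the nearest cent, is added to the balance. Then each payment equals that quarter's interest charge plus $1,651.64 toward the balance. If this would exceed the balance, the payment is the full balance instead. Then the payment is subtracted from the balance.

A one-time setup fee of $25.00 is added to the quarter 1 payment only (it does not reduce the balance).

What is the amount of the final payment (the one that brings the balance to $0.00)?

Quarter 1: opening $5,342.56; interest $186.99 → $5,529.55; payment $1,838.63 (+ $25.00 fee); balance $3,690.92
Quarter 2: opening $3,690.92; interest $186.99 → $3,877.91; payment $1,838.63; balance $2,039.28
Quarter 3: opening $2,039.28; interest $186.99 → $2,226.27; payment $1,838.63; balance $387.64
Quarter 4: opening $387.64; interest $186.99 → $574.63; payment $574.63; balance $0.00

$574.63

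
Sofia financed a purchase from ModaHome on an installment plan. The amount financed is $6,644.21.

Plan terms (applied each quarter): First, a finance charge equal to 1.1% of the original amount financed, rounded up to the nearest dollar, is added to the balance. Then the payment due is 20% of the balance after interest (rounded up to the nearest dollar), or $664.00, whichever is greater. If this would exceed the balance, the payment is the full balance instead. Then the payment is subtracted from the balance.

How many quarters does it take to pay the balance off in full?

Quarter 1: $6,644.21 +$74.00 interest = $6,718.21; pay $1,344.00 → $5,374.21
Quarter 2: $5,374.21 +$74.00 interest = $5,448.21; pay $1,090.00 → $4,358.21
Quarter 3: $4,358.21 +$74.00 interest = $4,432.21; pay $887.00 → $3,545.21
Quarter 4: $3,545.21 +$74.00 interest = $3,619.21; pay $724.00 → $2,895.21
Quarter 5: $2,895.21 +$74.00 interest = $2,969.21; pay $664.00 → $2,305.21
Quarter 6: $2,305.21 +$74.00 interest = $2,379.21; pay $664.00 → $1,715.21
Quarter 7: $1,715.21 +$74.00 interest = $1,789.21; pay $664.00 → $1,125.21
Quarter 8: $1,125.21 +$74.00 interest = $1,199.21; pay $664.00 → $535.21
Quarter 9: $535.21 +$74.00 interest = $609.21; pay $609.21 → $0.00
Balance reaches $0.00 in quarter 9.

9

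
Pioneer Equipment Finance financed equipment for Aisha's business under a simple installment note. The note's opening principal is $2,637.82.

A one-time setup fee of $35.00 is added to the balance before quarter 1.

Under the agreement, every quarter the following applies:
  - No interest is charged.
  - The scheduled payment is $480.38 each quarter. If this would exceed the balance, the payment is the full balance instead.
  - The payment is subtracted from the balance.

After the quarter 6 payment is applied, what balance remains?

$0.00

Quarter 1: opening $2,672.82; payment $480.38; balance $2,192.44
Quarter 2: opening $2,192.44; payment $480.38; balance $1,712.06
Quarter 3: opening $1,712.06; payment $480.38; balance $1,231.68
Quarter 4: opening $1,231.68; payment $480.38; balance $751.30
Quarter 5: opening $751.30; payment $480.38; balance $270.92
Quarter 6: opening $270.92; payment $270.92; balance $0.00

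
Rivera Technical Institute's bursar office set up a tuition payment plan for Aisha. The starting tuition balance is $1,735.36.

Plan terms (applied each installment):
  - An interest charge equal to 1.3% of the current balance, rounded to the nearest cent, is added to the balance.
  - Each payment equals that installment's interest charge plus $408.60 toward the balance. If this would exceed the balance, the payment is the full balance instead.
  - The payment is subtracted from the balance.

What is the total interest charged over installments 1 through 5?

$59.68

Installment 1: $1,735.36 +$22.56 interest = $1,757.92; pay $431.16 → $1,326.76
Installment 2: $1,326.76 +$17.25 interest = $1,344.01; pay $425.85 → $918.16
Installment 3: $918.16 +$11.94 interest = $930.10; pay $420.54 → $509.56
Installment 4: $509.56 +$6.62 interest = $516.18; pay $415.22 → $100.96
Installment 5: $100.96 +$1.31 interest = $102.27; pay $102.27 → $0.00
Total interest: $22.56 + $17.25 + $11.94 + $6.62 + $1.31 = $59.68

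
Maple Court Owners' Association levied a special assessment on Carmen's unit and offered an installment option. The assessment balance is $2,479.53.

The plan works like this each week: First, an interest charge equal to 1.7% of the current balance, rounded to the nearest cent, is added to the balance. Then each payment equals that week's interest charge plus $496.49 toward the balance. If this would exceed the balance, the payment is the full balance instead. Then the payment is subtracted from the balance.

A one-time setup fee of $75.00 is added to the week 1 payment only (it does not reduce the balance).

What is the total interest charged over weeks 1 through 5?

$126.35

# | Opening | Interest | Payment | Fee | End bal
1 | $2,479.53 | $42.15 | $538.64 | $75.00 | $1,983.04
2 | $1,983.04 | $33.71 | $530.20 | — | $1,486.55
3 | $1,486.55 | $25.27 | $521.76 | — | $990.06
4 | $990.06 | $16.83 | $513.32 | — | $493.57
5 | $493.57 | $8.39 | $501.96 | — | $0.00
Total interest: $42.15 + $33.71 + $25.27 + $16.83 + $8.39 = $126.35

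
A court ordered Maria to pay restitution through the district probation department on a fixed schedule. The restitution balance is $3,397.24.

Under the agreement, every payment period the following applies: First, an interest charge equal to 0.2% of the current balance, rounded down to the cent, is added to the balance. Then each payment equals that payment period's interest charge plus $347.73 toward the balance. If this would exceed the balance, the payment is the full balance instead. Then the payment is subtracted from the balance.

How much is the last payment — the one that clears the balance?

Payment period 1: opening $3,397.24; interest $6.79 → $3,404.03; payment $354.52; balance $3,049.51
Payment period 2: opening $3,049.51; interest $6.09 → $3,055.60; payment $353.82; balance $2,701.78
Payment period 3: opening $2,701.78; interest $5.40 → $2,707.18; payment $353.13; balance $2,354.05
Payment period 4: opening $2,354.05; interest $4.70 → $2,358.75; payment $352.43; balance $2,006.32
Payment period 5: opening $2,006.32; interest $4.01 → $2,010.33; payment $351.74; balance $1,658.59
Payment period 6: opening $1,658.59; interest $3.31 → $1,661.90; payment $351.04; balance $1,310.86
Payment period 7: opening $1,310.86; interest $2.62 → $1,313.48; payment $350.35; balance $963.13
Payment period 8: opening $963.13; interest $1.92 → $965.05; payment $349.65; balance $615.40
Payment period 9: opening $615.40; interest $1.23 → $616.63; payment $348.96; balance $267.67
Payment period 10: opening $267.67; interest $0.53 → $268.20; payment $268.20; balance $0.00

$268.20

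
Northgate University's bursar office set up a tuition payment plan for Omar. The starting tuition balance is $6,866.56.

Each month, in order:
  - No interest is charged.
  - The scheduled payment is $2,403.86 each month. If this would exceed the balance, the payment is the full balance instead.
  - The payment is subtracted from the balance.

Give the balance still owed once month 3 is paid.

# | Opening | Payment | End bal
1 | $6,866.56 | $2,403.86 | $4,462.70
2 | $4,462.70 | $2,403.86 | $2,058.84
3 | $2,058.84 | $2,058.84 | $0.00

$0.00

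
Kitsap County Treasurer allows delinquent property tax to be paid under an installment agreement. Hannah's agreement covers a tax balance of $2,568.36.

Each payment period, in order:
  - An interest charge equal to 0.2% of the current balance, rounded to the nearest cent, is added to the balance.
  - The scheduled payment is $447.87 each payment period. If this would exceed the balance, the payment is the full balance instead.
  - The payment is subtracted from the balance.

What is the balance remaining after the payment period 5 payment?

Payment period 1: opening $2,568.36; interest $5.14 → $2,573.50; payment $447.87; balance $2,125.63
Payment period 2: opening $2,125.63; interest $4.25 → $2,129.88; payment $447.87; balance $1,682.01
Payment period 3: opening $1,682.01; interest $3.36 → $1,685.37; payment $447.87; balance $1,237.50
Payment period 4: opening $1,237.50; interest $2.48 → $1,239.98; payment $447.87; balance $792.11
Payment period 5: opening $792.11; interest $1.58 → $793.69; payment $447.87; balance $345.82

$345.82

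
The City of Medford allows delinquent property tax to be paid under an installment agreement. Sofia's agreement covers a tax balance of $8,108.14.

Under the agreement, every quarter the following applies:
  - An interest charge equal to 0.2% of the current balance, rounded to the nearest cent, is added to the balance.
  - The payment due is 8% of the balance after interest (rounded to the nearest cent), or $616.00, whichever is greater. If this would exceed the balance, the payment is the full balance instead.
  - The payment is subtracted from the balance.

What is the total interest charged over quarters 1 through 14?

Quarter 1: opening $8,108.14; interest $16.22 → $8,124.36; payment $649.95; balance $7,474.41
Quarter 2: opening $7,474.41; interest $14.95 → $7,489.36; payment $616.00; balance $6,873.36
Quarter 3: opening $6,873.36; interest $13.75 → $6,887.11; payment $616.00; balance $6,271.11
Quarter 4: opening $6,271.11; interest $12.54 → $6,283.65; payment $616.00; balance $5,667.65
Quarter 5: opening $5,667.65; interest $11.34 → $5,678.99; payment $616.00; balance $5,062.99
Quarter 6: opening $5,062.99; interest $10.13 → $5,073.12; payment $616.00; balance $4,457.12
Quarter 7: opening $4,457.12; interest $8.91 → $4,466.03; payment $616.00; balance $3,850.03
Quarter 8: opening $3,850.03; interest $7.70 → $3,857.73; payment $616.00; balance $3,241.73
Quarter 9: opening $3,241.73; interest $6.48 → $3,248.21; payment $616.00; balance $2,632.21
Quarter 10: opening $2,632.21; interest $5.26 → $2,637.47; payment $616.00; balance $2,021.47
Quarter 11: opening $2,021.47; interest $4.04 → $2,025.51; payment $616.00; balance $1,409.51
Quarter 12: opening $1,409.51; interest $2.82 → $1,412.33; payment $616.00; balance $796.33
Quarter 13: opening $796.33; interest $1.59 → $797.92; payment $616.00; balance $181.92
Quarter 14: opening $181.92; interest $0.36 → $182.28; payment $182.28; balance $0.00
Total interest: $16.22 + $14.95 + $13.75 + $12.54 + $11.34 + $10.13 + $8.91 + $7.70 + $6.48 + $5.26 + $4.04 + $2.82 + $1.59 + $0.36 = $116.09

$116.09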